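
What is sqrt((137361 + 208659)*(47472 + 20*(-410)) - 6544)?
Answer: 28*sqrt(17332769) ≈ 1.1657e+5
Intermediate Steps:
sqrt((137361 + 208659)*(47472 + 20*(-410)) - 6544) = sqrt(346020*(47472 - 8200) - 6544) = sqrt(346020*39272 - 6544) = sqrt(13588897440 - 6544) = sqrt(13588890896) = 28*sqrt(17332769)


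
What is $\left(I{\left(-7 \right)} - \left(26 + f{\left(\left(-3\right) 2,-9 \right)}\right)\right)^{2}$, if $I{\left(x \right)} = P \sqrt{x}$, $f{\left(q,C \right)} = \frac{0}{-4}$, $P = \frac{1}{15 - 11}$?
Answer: $\frac{\left(104 - i \sqrt{7}\right)^{2}}{16} \approx 675.56 - 34.395 i$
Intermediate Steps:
$P = \frac{1}{4} \approx 0.25$
$f{\left(q,C \right)} = 0$ ($f{\left(q,C \right)} = 0 \left(- \frac{1}{4}\right) = 0$)
$I{\left(x \right)} = \frac{\sqrt{x}}{4}$
$\left(I{\left(-7 \right)} - \left(26 + f{\left(\left(-3\right) 2,-9 \right)}\right)\right)^{2} = \left(\frac{\sqrt{-7}}{4} - 26\right)^{2} = \left(\frac{i \sqrt{7}}{4} + \left(-26 + 0\right)\right)^{2} = \left(\frac{i \sqrt{7}}{4} - 26\right)^{2} = \left(-26 + \frac{i \sqrt{7}}{4}\right)^{2}$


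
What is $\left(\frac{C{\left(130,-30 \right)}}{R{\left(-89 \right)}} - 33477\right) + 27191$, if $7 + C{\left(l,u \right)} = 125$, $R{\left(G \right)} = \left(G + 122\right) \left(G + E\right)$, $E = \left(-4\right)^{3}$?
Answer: $- \frac{31738132}{5049} \approx -6286.0$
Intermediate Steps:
$E = -64$
$R{\left(G \right)} = \left(-64 + G\right) \left(122 + G\right)$ ($R{\left(G \right)} = \left(G + 122\right) \left(G - 64\right) = \left(122 + G\right) \left(-64 + G\right) = \left(-64 + G\right) \left(122 + G\right)$)
$C{\left(l,u \right)} = 118$ ($C{\left(l,u \right)} = -7 + 125 = 118$)
$\left(\frac{C{\left(130,-30 \right)}}{R{\left(-89 \right)}} - 33477\right) + 27191 = \left(\frac{118}{-7808 + \left(-89\right)^{2} + 58 \left(-89\right)} - 33477\right) + 27191 = \left(\frac{118}{-7808 + 7921 - 5162} - 33477\right) + 27191 = \left(\frac{118}{-5049} - 33477\right) + 27191 = \left(118 \left(- \frac{1}{5049}\right) - 33477\right) + 27191 = \left(- \frac{118}{5049} - 33477\right) + 27191 = - \frac{169025491}{5049} + 27191 = - \frac{31738132}{5049}$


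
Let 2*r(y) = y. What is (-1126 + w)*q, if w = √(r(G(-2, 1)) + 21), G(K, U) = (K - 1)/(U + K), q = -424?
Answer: 477424 - 636*√10 ≈ 4.7541e+5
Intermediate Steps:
G(K, U) = (-1 + K)/(K + U)
r(y) = y/2
w = 3*√10/2 (w = √(((-1 - 2)/(-2 + 1))/2 + 21) = √((-3/(-1))/2 + 21) = √((-1*(-3))/2 + 21) = √((½)*3 + 21) = √(3/2 + 21) = √(45/2) = 3*√10/2 ≈ 4.7434)
(-1126 + w)*q = (-1126 + 3*√10/2)*(-424) = 477424 - 636*√10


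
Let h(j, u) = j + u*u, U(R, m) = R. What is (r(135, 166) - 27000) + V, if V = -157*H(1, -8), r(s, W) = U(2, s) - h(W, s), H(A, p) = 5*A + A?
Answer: -46331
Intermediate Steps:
H(A, p) = 6*A
h(j, u) = j + u²
r(s, W) = 2 - W - s² (r(s, W) = 2 - (W + s²) = 2 + (-W - s²) = 2 - W - s²)
V = -942 ≈ -942.00
(r(135, 166) - 27000) + V = ((2 - 1*166 - 1*135²) - 27000) - 942 = ((2 - 166 - 1*18225) - 27000) - 942 = ((2 - 166 - 18225) - 27000) - 942 = (-18389 - 27000) - 942 = -45389 - 942 = -46331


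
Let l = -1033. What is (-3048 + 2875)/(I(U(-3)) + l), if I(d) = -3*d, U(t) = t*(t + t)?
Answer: 173/1087 ≈ 0.15915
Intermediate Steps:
U(t) = 2*t² (U(t) = t*(2*t) = 2*t²)
(-3048 + 2875)/(I(U(-3)) + l) = (-3048 + 2875)/(-6*(-3)² - 1033) = -173/(-6*9 - 1033) = -173/(-3*18 - 1033) = -173/(-54 - 1033) = -173/(-1087) = -173*(-1/1087) = 173/1087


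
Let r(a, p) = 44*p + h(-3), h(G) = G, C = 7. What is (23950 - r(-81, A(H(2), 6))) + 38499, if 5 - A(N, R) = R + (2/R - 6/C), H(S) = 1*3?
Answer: 1311932/21 ≈ 62473.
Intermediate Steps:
H(S) = 3
A(N, R) = 41/7 - R - 2/R (A(N, R) = 5 - (R + (2/R - 6/7)) = 5 - (R + (-6/7 + 2/R)) = 5 - (-6/7 + R + 2/R) = 5 + (6/7 - R - 2/R) = 41/7 - R - 2/R)
r(a, p) = -3 + 44*p (r(a, p) = 44*p - 3 = -3 + 44*p)
(23950 - r(-81, A(H(2), 6))) + 38499 = (23950 - (-3 + 44*(41/7 - 1*6 - 2/6))) + 38499 = (23950 - (-3 + 44*(41/7 - 6 - 2*⅙))) + 38499 = (23950 - (-3 + 44*(41/7 - 6 - ⅓))) + 38499 = (23950 - (-3 + 44*(-10/21))) + 38499 = (23950 - (-3 - 440/21)) + 38499 = (23950 - 1*(-503/21)) + 38499 = (23950 + 503/21) + 38499 = 503453/21 + 38499 = 1311932/21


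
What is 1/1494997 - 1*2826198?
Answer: -4225157531405/1494997 ≈ -2.8262e+6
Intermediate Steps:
1/1494997 - 1*2826198 = 1/1494997 - 2826198 = -4225157531405/1494997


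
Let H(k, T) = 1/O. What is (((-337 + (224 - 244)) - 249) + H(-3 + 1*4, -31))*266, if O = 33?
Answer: -5319202/33 ≈ -1.6119e+5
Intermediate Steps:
H(k, T) = 1/33
(((-337 + (224 - 244)) - 249) + H(-3 + 1*4, -31))*266 = (((-337 + (224 - 244)) - 249) + 1/33)*266 = (((-337 - 20) - 249) + 1/33)*266 = ((-357 - 249) + 1/33)*266 = (-606 + 1/33)*266 = -19997/33*266 = -5319202/33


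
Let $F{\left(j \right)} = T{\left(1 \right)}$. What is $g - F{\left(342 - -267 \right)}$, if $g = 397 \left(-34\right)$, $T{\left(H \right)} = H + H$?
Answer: $-13500$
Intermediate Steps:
$T{\left(H \right)} = 2 H$
$F{\left(j \right)} = 2$ ($F{\left(j \right)} = 2 \cdot 1 = 2$)
$g = -13498$
$g - F{\left(342 - -267 \right)} = -13498 - 2 = -13500$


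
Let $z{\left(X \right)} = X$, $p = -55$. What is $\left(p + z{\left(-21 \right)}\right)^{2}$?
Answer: $5776$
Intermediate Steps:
$\left(p + z{\left(-21 \right)}\right)^{2} = \left(-55 - 21\right)^{2} = \left(-76\right)^{2} = 5776$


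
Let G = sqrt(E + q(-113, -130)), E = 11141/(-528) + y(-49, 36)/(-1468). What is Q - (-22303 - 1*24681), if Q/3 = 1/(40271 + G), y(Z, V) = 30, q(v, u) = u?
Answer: 14765047343765332040/314256924066803 - 12*I*sqrt(354653522157)/314256924066803 ≈ 46984.0 - 2.274e-8*I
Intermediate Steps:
E = -4092707/193776 (E = 11141/(-528) + 30/(-1468) = 11141*(-1/528) + 30*(-1/1468) = -11141/528 - 15/734 = -4092707/193776 ≈ -21.121)
G = I*sqrt(354653522157)/48444 (G = sqrt(-4092707/193776 - 130) = sqrt(-29283587/193776) = I*sqrt(354653522157)/48444 ≈ 12.293*I)
Q = 3/(40271 + I*sqrt(354653522157)/48444) ≈ 7.4495e-5 - 2.274e-8*I
Q - (-22303 - 1*24681) = (23410659888/314256924066803 - 12*I*sqrt(354653522157)/314256924066803) - (-22303 - 1*24681) = (23410659888/314256924066803 - 12*I*sqrt(354653522157)/314256924066803) - (-22303 - 24681) = (23410659888/314256924066803 - 12*I*sqrt(354653522157)/314256924066803) - 1*(-46984) = (23410659888/314256924066803 - 12*I*sqrt(354653522157)/314256924066803) + 46984 = 14765047343765332040/314256924066803 - 12*I*sqrt(354653522157)/314256924066803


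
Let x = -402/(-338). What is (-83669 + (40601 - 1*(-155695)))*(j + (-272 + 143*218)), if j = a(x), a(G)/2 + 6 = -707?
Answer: 3319793452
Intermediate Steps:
x = 201/169 (x = -402*(-1/338) = 201/169 ≈ 1.1893)
a(G) = -1426 (a(G) = -12 + 2*(-707) = -12 - 1414 = -1426)
j = -1426
(-83669 + (40601 - 1*(-155695)))*(j + (-272 + 143*218)) = (-83669 + (40601 - 1*(-155695)))*(-1426 + (-272 + 143*218)) = (-83669 + (40601 + 155695))*(-1426 + (-272 + 31174)) = (-83669 + 196296)*(-1426 + 30902) = 112627*29476 = 3319793452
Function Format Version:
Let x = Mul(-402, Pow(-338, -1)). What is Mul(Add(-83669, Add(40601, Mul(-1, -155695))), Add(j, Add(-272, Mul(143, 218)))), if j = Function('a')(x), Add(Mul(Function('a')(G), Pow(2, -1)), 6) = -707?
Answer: 3319793452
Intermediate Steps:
x = Rational(201, 169) (x = Mul(-402, Rational(-1, 338)) = Rational(201, 169) ≈ 1.1893)
Function('a')(G) = -1426 (Function('a')(G) = Add(-12, Mul(2, -707)) = Add(-12, -1414) = -1426)
j = -1426
Mul(Add(-83669, Add(40601, Mul(-1, -155695))), Add(j, Add(-272, Mul(143, 218)))) = Mul(Add(-83669, Add(40601, Mul(-1, -155695))), Add(-1426, Add(-272, Mul(143, 218)))) = Mul(Add(-83669, Add(40601, 155695)), Add(-1426, Add(-272, 31174))) = Mul(Add(-83669, 196296), Add(-1426, 30902)) = Mul(112627, 29476) = 3319793452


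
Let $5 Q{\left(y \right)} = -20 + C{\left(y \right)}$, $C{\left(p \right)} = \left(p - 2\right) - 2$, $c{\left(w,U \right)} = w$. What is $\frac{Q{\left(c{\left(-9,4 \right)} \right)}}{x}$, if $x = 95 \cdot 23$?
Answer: $- \frac{33}{10925} \approx -0.0030206$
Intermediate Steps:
$C{\left(p \right)} = -4 + p$ ($C{\left(p \right)} = \left(-2 + p\right) - 2 = -4 + p$)
$Q{\left(y \right)} = - \frac{24}{5} + \frac{y}{5}$ ($Q{\left(y \right)} = \frac{-20 + \left(-4 + y\right)}{5} = \frac{-24 + y}{5} = - \frac{24}{5} + \frac{y}{5}$)
$x = 2185$
$\frac{Q{\left(c{\left(-9,4 \right)} \right)}}{x} = \frac{- \frac{24}{5} + \frac{1}{5} \left(-9\right)}{2185} = \left(- \frac{24}{5} - \frac{9}{5}\right) \frac{1}{2185} = \left(- \frac{33}{5}\right) \frac{1}{2185} = - \frac{33}{10925}$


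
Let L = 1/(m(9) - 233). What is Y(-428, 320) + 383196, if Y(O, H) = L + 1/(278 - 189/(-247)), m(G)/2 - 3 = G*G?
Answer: 68600895396/179023 ≈ 3.8320e+5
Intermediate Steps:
m(G) = 6 + 2*G² (m(G) = 6 + 2*(G*G) = 6 + 2*G²)
L = -1/65 (L = 1/((6 + 2*9²) - 233) = 1/((6 + 2*81) - 233) = 1/((6 + 162) - 233) = 1/(168 - 233) = 1/(-65) = -1/65 ≈ -0.015385)
Y(O, H) = -2112/179023 (Y(O, H) = -1/65 + 1/(278 - 189/(-247)) = -1/65 + 1/(278 - 189*(-1/247)) = -1/65 + 1/(278 + 189/247) = -1/65 + 1/(68855/247) = -1/65 + 247/68855 = -2112/179023)
Y(-428, 320) + 383196 = -2112/179023 + 383196 = 68600895396/179023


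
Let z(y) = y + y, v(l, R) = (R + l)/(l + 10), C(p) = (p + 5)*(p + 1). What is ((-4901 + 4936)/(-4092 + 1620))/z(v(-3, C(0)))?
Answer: -245/9888 ≈ -0.024778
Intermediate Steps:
C(p) = (1 + p)*(5 + p) (C(p) = (5 + p)*(1 + p) = (1 + p)*(5 + p))
v(l, R) = (R + l)/(10 + l)
z(y) = 2*y
((-4901 + 4936)/(-4092 + 1620))/z(v(-3, C(0))) = ((-4901 + 4936)/(-4092 + 1620))/((2*(((5 + 0² + 6*0) - 3)/(10 - 3)))) = (35/(-2472))/((2*(((5 + 0 + 0) - 3)/7))) = (35*(-1/2472))/((2*((5 - 3)/7))) = -35/(2472*(2*((⅐)*2))) = -35/(2472*(2*(2/7))) = -35/(2472*4/7) = -35/2472*7/4 = -245/9888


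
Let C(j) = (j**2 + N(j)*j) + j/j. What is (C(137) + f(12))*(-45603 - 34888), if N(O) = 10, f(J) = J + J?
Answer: -1623020524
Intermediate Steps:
f(J) = 2*J
C(j) = 1 + j**2 + 10*j (C(j) = (j**2 + 10*j) + j/j = (j**2 + 10*j) + 1 = 1 + j**2 + 10*j)
(C(137) + f(12))*(-45603 - 34888) = ((1 + 137**2 + 10*137) + 2*12)*(-45603 - 34888) = ((1 + 18769 + 1370) + 24)*(-80491) = (20140 + 24)*(-80491) = 20164*(-80491) = -1623020524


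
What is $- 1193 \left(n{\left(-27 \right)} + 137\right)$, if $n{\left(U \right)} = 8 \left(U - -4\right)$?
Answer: $56071$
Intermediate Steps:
$n{\left(U \right)} = 32 + 8 U$ ($n{\left(U \right)} = 8 \left(U + 4\right) = 8 \left(4 + U\right) = 32 + 8 U$)
$- 1193 \left(n{\left(-27 \right)} + 137\right) = - 1193 \left(\left(32 + 8 \left(-27\right)\right) + 137\right) = - 1193 \left(\left(32 - 216\right) + 137\right) = - 1193 \left(-184 + 137\right) = \left(-1193\right) \left(-47\right) = 56071$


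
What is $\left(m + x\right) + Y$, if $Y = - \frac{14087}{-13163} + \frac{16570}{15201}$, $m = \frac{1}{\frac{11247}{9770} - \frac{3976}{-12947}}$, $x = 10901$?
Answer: $\frac{402448176289976175910}{36908827981917327} \approx 10904.0$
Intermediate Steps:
$m = \frac{126492190}{184460429}$ ($m = \frac{1}{11247 \cdot \frac{1}{9770} - - \frac{3976}{12947}} = \frac{1}{\frac{11247}{9770} + \frac{3976}{12947}} = \frac{1}{\frac{184460429}{126492190}} = \frac{126492190}{184460429} \approx 0.68574$)
$Y = \frac{432247397}{200090763}$ ($Y = \left(-14087\right) \left(- \frac{1}{13163}\right) + 16570 \cdot \frac{1}{15201} = \frac{14087}{13163} + \frac{16570}{15201} = \frac{432247397}{200090763} \approx 2.1603$)
$\left(m + x\right) + Y = \left(\frac{126492190}{184460429} + 10901\right) + \frac{432247397}{200090763} = \frac{2010929628719}{184460429} + \frac{432247397}{200090763} = \frac{402448176289976175910}{36908827981917327}$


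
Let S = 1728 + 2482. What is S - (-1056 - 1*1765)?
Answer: 7031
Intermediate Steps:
S = 4210
S - (-1056 - 1*1765) = 4210 - (-1056 - 1*1765) = 4210 - (-1056 - 1765) = 4210 - 1*(-2821) = 4210 + 2821 = 7031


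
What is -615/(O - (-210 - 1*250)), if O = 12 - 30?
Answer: -615/442 ≈ -1.3914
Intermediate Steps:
O = -18
-615/(O - (-210 - 1*250)) = -615/(-18 - (-210 - 1*250)) = -615/(-18 - (-210 - 250)) = -615/(-18 - 1*(-460)) = -615/(-18 + 460) = -615/442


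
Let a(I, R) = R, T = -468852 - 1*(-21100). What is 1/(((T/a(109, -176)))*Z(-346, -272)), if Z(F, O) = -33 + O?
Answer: -22/17070545 ≈ -1.2888e-6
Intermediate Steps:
T = -447752 (T = -468852 + 21100 = -447752)
1/(((T/a(109, -176)))*Z(-346, -272)) = 1/(((-447752/(-176)))*(-33 - 272)) = 1/(-447752*(-1/176)*(-305)) = -1/305/(55969/22) = (22/55969)*(-1/305) = -22/17070545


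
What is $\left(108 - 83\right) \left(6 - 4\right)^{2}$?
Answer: $100$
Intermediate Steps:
$\left(108 - 83\right) \left(6 - 4\right)^{2} = 25 \cdot 2^{2} = 25 \cdot 4 = 100$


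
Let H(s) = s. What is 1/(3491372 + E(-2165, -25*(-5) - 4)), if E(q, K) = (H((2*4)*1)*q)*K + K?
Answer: 1/1395773 ≈ 7.1645e-7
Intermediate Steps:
E(q, K) = K + 8*K*q (E(q, K) = (((2*4)*1)*q)*K + K = ((8*1)*q)*K + K = (8*q)*K + K = 8*K*q + K = K + 8*K*q)
1/(3491372 + E(-2165, -25*(-5) - 4)) = 1/(3491372 + (-25*(-5) - 4)*(1 + 8*(-2165))) = 1/(3491372 + (125 - 4)*(1 - 17320)) = 1/(3491372 + 121*(-17319)) = 1/(3491372 - 2095599) = 1/1395773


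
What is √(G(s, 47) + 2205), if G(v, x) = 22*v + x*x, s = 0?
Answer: √4414 ≈ 66.438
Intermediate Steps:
G(v, x) = x² + 22*v (G(v, x) = 22*v + x² = x² + 22*v)
√(G(s, 47) + 2205) = √((47² + 22*0) + 2205) = √((2209 + 0) + 2205) = √(2209 + 2205) = √4414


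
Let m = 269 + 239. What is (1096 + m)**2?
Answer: 2572816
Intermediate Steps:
m = 508
(1096 + m)**2 = (1096 + 508)**2 = 1604**2 = 2572816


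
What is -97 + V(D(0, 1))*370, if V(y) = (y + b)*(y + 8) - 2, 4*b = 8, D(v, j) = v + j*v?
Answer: 5083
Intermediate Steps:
b = 2 (b = (¼)*8 = 2)
V(y) = -2 + (2 + y)*(8 + y) (V(y) = (y + 2)*(y + 8) - 2 = (2 + y)*(8 + y) - 2 = -2 + (2 + y)*(8 + y))
-97 + V(D(0, 1))*370 = -97 + (14 + (0*(1 + 1))² + 10*(0*(1 + 1)))*370 = -97 + (14 + (0*2)² + 10*(0*2))*370 = -97 + (14 + 0² + 10*0)*370 = -97 + (14 + 0 + 0)*370 = -97 + 14*370 = -97 + 5180 = 5083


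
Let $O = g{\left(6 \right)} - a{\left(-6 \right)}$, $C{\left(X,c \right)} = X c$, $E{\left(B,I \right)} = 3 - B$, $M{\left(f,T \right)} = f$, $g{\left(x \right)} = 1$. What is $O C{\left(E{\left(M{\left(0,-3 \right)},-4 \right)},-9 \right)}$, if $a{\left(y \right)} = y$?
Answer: $-189$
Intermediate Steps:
$O = 7$ ($O = 1 - -6 = 1 + 6 = 7$)
$O C{\left(E{\left(M{\left(0,-3 \right)},-4 \right)},-9 \right)} = 7 \left(3 - 0\right) \left(-9\right) = 7 \left(3 + 0\right) \left(-9\right) = 7 \cdot 3 \left(-9\right) = 7 \left(-27\right) = -189$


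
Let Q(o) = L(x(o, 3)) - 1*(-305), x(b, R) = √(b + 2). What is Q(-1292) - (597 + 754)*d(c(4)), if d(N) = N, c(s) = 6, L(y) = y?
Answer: -7801 + I*√1290 ≈ -7801.0 + 35.917*I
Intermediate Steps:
x(b, R) = √(2 + b)
Q(o) = 305 + √(2 + o) (Q(o) = √(2 + o) - 1*(-305) = √(2 + o) + 305 = 305 + √(2 + o))
Q(-1292) - (597 + 754)*d(c(4)) = (305 + √(2 - 1292)) - (597 + 754)*6 = (305 + √(-1290)) - 1351*6 = (305 + I*√1290) - 1*8106 = (305 + I*√1290) - 8106 = -7801 + I*√1290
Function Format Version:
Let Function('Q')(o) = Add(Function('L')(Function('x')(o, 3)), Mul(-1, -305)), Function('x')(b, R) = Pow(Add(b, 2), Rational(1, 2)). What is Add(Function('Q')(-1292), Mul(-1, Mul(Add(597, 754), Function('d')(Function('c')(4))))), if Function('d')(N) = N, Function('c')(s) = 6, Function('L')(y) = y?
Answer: Add(-7801, Mul(I, Pow(1290, Rational(1, 2)))) ≈ Add(-7801.0, Mul(35.917, I))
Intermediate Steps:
Function('x')(b, R) = Pow(Add(2, b), Rational(1, 2))
Function('Q')(o) = Add(305, Pow(Add(2, o), Rational(1, 2))) (Function('Q')(o) = Add(Pow(Add(2, o), Rational(1, 2)), Mul(-1, -305)) = Add(Pow(Add(2, o), Rational(1, 2)), 305) = Add(305, Pow(Add(2, o), Rational(1, 2))))
Add(Function('Q')(-1292), Mul(-1, Mul(Add(597, 754), Function('d')(Function('c')(4))))) = Add(Add(305, Pow(Add(2, -1292), Rational(1, 2))), Mul(-1, Mul(Add(597, 754), 6))) = Add(Add(305, Pow(-1290, Rational(1, 2))), Mul(-1, Mul(1351, 6))) = Add(Add(305, Mul(I, Pow(1290, Rational(1, 2)))), Mul(-1, 8106)) = Add(Add(305, Mul(I, Pow(1290, Rational(1, 2)))), -8106) = Add(-7801, Mul(I, Pow(1290, Rational(1, 2))))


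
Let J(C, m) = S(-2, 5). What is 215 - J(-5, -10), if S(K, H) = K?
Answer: 217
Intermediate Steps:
J(C, m) = -2
215 - J(-5, -10) = 215 - 1*(-2) = 215 + 2 = 217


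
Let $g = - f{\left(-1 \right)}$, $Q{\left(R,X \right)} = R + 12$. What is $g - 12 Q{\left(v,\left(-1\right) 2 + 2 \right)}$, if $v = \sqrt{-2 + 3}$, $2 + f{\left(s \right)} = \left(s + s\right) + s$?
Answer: $-151$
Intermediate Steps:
$f{\left(s \right)} = -2 + 3 s$ ($f{\left(s \right)} = -2 + \left(\left(s + s\right) + s\right) = -2 + \left(2 s + s\right) = -2 + 3 s$)
$v = 1$ ($v = \sqrt{1} = 1$)
$Q{\left(R,X \right)} = 12 + R$
$g = 5$ ($g = - (-2 + 3 \left(-1\right)) = - (-2 - 3) = \left(-1\right) \left(-5\right) = 5$)
$g - 12 Q{\left(v,\left(-1\right) 2 + 2 \right)} = 5 - 12 \left(12 + 1\right) = 5 - 156 = -151$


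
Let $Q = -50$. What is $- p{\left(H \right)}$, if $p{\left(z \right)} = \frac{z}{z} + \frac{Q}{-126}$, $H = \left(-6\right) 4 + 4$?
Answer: $- \frac{88}{63} \approx -1.3968$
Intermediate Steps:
$H = -20$ ($H = -24 + 4 = -20$)
$p{\left(z \right)} = \frac{88}{63}$ ($p{\left(z \right)} = \frac{z}{z} - \frac{50}{-126} = 1 - - \frac{25}{63} = 1 + \frac{25}{63} = \frac{88}{63}$)
$- p{\left(H \right)} = \left(-1\right) \frac{88}{63} = - \frac{88}{63}$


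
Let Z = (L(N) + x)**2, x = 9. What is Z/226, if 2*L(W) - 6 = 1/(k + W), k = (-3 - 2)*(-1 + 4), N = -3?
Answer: 185761/292896 ≈ 0.63422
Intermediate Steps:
k = -15 (k = -5*3 = -15)
L(W) = 3 + 1/(2*(-15 + W))
Z = 185761/1296 (Z = ((-89 + 6*(-3))/(2*(-15 - 3)) + 9)**2 = ((1/2)*(-89 - 18)/(-18) + 9)**2 = ((1/2)*(-1/18)*(-107) + 9)**2 = (107/36 + 9)**2 = (431/36)**2 = 185761/1296 ≈ 143.33)
Z/226 = (185761/1296)/226 = (185761/1296)*(1/226) = 185761/292896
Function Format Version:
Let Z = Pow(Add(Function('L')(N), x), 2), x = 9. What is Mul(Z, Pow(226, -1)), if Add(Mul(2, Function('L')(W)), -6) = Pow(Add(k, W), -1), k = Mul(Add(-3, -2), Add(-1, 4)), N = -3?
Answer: Rational(185761, 292896) ≈ 0.63422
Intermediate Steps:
k = -15 (k = Mul(-5, 3) = -15)
Function('L')(W) = Add(3, Mul(Rational(1, 2), Pow(Add(-15, W), -1)))
Z = Rational(185761, 1296) (Z = Pow(Add(Mul(Rational(1, 2), Pow(Add(-15, -3), -1), Add(-89, Mul(6, -3))), 9), 2) = Pow(Add(Mul(Rational(1, 2), Pow(-18, -1), Add(-89, -18)), 9), 2) = Pow(Add(Mul(Rational(1, 2), Rational(-1, 18), -107), 9), 2) = Pow(Add(Rational(107, 36), 9), 2) = Pow(Rational(431, 36), 2) = Rational(185761, 1296) ≈ 143.33)
Mul(Z, Pow(226, -1)) = Mul(Rational(185761, 1296), Pow(226, -1)) = Mul(Rational(185761, 1296), Rational(1, 226)) = Rational(185761, 292896)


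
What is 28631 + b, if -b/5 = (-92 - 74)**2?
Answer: -109149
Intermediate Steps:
b = -137780 (b = -5*(-92 - 74)**2 = -5*(-166)**2 = -5*27556 = -137780)
28631 + b = 28631 - 137780 = -109149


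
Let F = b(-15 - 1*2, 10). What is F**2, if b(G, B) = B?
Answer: 100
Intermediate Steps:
F = 10
F**2 = 10**2 = 100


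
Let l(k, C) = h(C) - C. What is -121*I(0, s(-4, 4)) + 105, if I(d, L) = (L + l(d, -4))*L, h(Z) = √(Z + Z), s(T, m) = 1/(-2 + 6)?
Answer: -377/16 - 121*I*√2/2 ≈ -23.563 - 85.56*I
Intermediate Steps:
s(T, m) = ¼ (s(T, m) = 1/4 = ¼)
h(Z) = √2*√Z (h(Z) = √(2*Z) = √2*√Z)
l(k, C) = -C + √2*√C (l(k, C) = √2*√C - C = -C + √2*√C)
I(d, L) = L*(4 + L + 2*I*√2) (I(d, L) = (L + (-1*(-4) + √2*√(-4)))*L = (L + (4 + √2*(2*I)))*L = (L + (4 + 2*I*√2))*L = (4 + L + 2*I*√2)*L = L*(4 + L + 2*I*√2))
-121*I(0, s(-4, 4)) + 105 = -121*(4 + ¼ + 2*I*√2)/4 + 105 = -121*(17/4 + 2*I*√2)/4 + 105 = -121*(17/16 + I*√2/2) + 105 = (-2057/16 - 121*I*√2/2) + 105 = -377/16 - 121*I*√2/2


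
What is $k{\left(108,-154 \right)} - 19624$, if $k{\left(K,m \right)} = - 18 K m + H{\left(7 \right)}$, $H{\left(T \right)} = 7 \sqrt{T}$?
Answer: $279752 + 7 \sqrt{7} \approx 2.7977 \cdot 10^{5}$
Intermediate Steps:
$k{\left(K,m \right)} = 7 \sqrt{7} - 18 K m$ ($k{\left(K,m \right)} = - 18 K m + 7 \sqrt{7} = 7 \sqrt{7} - 18 K m$)
$k{\left(108,-154 \right)} - 19624 = \left(7 \sqrt{7} - 1944 \left(-154\right)\right) - 19624 = \left(7 \sqrt{7} + 299376\right) - 19624 = \left(299376 + 7 \sqrt{7}\right) - 19624 = 279752 + 7 \sqrt{7}$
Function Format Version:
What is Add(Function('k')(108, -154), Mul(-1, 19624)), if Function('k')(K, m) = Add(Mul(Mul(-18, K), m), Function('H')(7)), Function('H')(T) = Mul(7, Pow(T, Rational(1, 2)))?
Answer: Add(279752, Mul(7, Pow(7, Rational(1, 2)))) ≈ 2.7977e+5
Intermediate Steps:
Function('k')(K, m) = Add(Mul(7, Pow(7, Rational(1, 2))), Mul(-18, K, m)) (Function('k')(K, m) = Add(Mul(Mul(-18, K), m), Mul(7, Pow(7, Rational(1, 2)))) = Add(Mul(-18, K, m), Mul(7, Pow(7, Rational(1, 2)))) = Add(Mul(7, Pow(7, Rational(1, 2))), Mul(-18, K, m)))
Add(Function('k')(108, -154), Mul(-1, 19624)) = Add(Add(Mul(7, Pow(7, Rational(1, 2))), Mul(-18, 108, -154)), Mul(-1, 19624)) = Add(Add(Mul(7, Pow(7, Rational(1, 2))), 299376), -19624) = Add(Add(299376, Mul(7, Pow(7, Rational(1, 2)))), -19624) = Add(279752, Mul(7, Pow(7, Rational(1, 2))))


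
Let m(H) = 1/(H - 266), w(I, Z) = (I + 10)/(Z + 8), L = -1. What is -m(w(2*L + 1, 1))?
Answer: 1/265 ≈ 0.0037736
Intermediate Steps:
w(I, Z) = (10 + I)/(8 + Z)
m(H) = 1/(-266 + H)
-m(w(2*L + 1, 1)) = -1/(-266 + (10 + (2*(-1) + 1))/(8 + 1)) = -1/(-266 + (10 + (-2 + 1))/9) = -1/(-266 + (10 - 1)/9) = -1/(-266 + (1/9)*9) = -1/(-266 + 1) = -1/(-265) = -1*(-1/265) = 1/265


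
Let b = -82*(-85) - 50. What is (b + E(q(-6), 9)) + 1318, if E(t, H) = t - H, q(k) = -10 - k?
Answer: 8225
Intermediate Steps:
b = 6920 (b = 6970 - 50 = 6920)
(b + E(q(-6), 9)) + 1318 = (6920 + ((-10 - 1*(-6)) - 1*9)) + 1318 = (6920 + ((-10 + 6) - 9)) + 1318 = (6920 + (-4 - 9)) + 1318 = (6920 - 13) + 1318 = 6907 + 1318 = 8225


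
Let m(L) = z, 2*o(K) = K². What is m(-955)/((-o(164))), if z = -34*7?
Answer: 119/6724 ≈ 0.017698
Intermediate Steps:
o(K) = K²/2
z = -238
m(L) = -238
m(-955)/((-o(164))) = -238/((-164²/2)) = -238/((-26896/2)) = -238/((-1*13448)) = -238/(-13448) = -238*(-1/13448) = 119/6724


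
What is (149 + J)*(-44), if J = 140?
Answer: -12716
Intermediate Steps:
(149 + J)*(-44) = (149 + 140)*(-44) = 289*(-44) = -12716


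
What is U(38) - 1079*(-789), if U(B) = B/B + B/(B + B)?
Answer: 1702665/2 ≈ 8.5133e+5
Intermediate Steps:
U(B) = 3/2 (U(B) = 1 + B/((2*B)) = 1 + B*(1/(2*B)) = 1 + ½ = 3/2)
U(38) - 1079*(-789) = 3/2 - 1079*(-789) = 3/2 + 851331 = 1702665/2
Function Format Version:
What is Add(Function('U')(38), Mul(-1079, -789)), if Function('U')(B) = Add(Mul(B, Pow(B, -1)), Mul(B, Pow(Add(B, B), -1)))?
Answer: Rational(1702665, 2) ≈ 8.5133e+5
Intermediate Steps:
Function('U')(B) = Rational(3, 2) (Function('U')(B) = Add(1, Mul(B, Pow(Mul(2, B), -1))) = Add(1, Mul(B, Mul(Rational(1, 2), Pow(B, -1)))) = Add(1, Rational(1, 2)) = Rational(3, 2))
Add(Function('U')(38), Mul(-1079, -789)) = Add(Rational(3, 2), Mul(-1079, -789)) = Add(Rational(3, 2), 851331) = Rational(1702665, 2)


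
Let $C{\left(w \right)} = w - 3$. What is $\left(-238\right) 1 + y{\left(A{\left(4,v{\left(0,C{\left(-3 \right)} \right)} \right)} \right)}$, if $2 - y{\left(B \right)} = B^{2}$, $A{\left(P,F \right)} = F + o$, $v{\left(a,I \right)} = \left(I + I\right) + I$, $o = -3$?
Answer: $-677$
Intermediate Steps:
$C{\left(w \right)} = -3 + w$ ($C{\left(w \right)} = w - 3 = -3 + w$)
$v{\left(a,I \right)} = 3 I$ ($v{\left(a,I \right)} = 2 I + I = 3 I$)
$A{\left(P,F \right)} = -3 + F$ ($A{\left(P,F \right)} = F - 3 = -3 + F$)
$y{\left(B \right)} = 2 - B^{2}$
$\left(-238\right) 1 + y{\left(A{\left(4,v{\left(0,C{\left(-3 \right)} \right)} \right)} \right)} = \left(-238\right) 1 + \left(2 - \left(-3 + 3 \left(-3 - 3\right)\right)^{2}\right) = -238 + \left(2 - \left(-3 + 3 \left(-6\right)\right)^{2}\right) = -238 + \left(2 - \left(-3 - 18\right)^{2}\right) = -238 + \left(2 - \left(-21\right)^{2}\right) = -238 + \left(2 - 441\right) = -238 - 439 = -677$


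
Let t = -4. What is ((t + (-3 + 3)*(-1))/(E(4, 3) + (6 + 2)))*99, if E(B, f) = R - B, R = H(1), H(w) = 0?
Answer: -99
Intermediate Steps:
R = 0
E(B, f) = -B (E(B, f) = 0 - B = -B)
((t + (-3 + 3)*(-1))/(E(4, 3) + (6 + 2)))*99 = ((-4 + (-3 + 3)*(-1))/(-1*4 + (6 + 2)))*99 = ((-4 + 0*(-1))/(-4 + 8))*99 = ((-4 + 0)/4)*99 = -4*1/4*99 = -1*99 = -99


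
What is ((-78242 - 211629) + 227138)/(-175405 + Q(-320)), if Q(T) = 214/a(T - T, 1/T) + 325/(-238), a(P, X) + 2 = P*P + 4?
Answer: 4976818/13907083 ≈ 0.35786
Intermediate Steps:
a(P, X) = 2 + P² (a(P, X) = -2 + (P*P + 4) = -2 + (P² + 4) = -2 + (4 + P²) = 2 + P²)
Q(T) = 25141/238 (Q(T) = 214/(2 + (T - T)²) + 325/(-238) = 214/(2 + 0²) + 325*(-1/238) = 214/(2 + 0) - 325/238 = 214/2 - 325/238 = 214*(½) - 325/238 = 107 - 325/238 = 25141/238)
((-78242 - 211629) + 227138)/(-175405 + Q(-320)) = ((-78242 - 211629) + 227138)/(-175405 + 25141/238) = (-289871 + 227138)/(-41721249/238) = -62733*(-238/41721249) = 4976818/13907083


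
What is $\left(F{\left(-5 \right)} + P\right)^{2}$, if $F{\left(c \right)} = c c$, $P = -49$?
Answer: $576$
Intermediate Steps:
$F{\left(c \right)} = c^{2}$
$\left(F{\left(-5 \right)} + P\right)^{2} = \left(\left(-5\right)^{2} - 49\right)^{2} = \left(25 - 49\right)^{2} = \left(-24\right)^{2} = 576$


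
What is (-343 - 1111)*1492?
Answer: -2169368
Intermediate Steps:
(-343 - 1111)*1492 = -1454*1492 = -2169368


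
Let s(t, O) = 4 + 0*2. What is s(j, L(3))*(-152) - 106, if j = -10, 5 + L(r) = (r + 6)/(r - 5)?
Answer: -714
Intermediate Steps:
L(r) = -5 + (6 + r)/(-5 + r) (L(r) = -5 + (r + 6)/(r - 5) = -5 + (6 + r)/(-5 + r))
s(t, O) = 4 (s(t, O) = 4 + 0 = 4)
s(j, L(3))*(-152) - 106 = 4*(-152) - 106 = -608 - 106 = -714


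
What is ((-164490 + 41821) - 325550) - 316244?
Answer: -764463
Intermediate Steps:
((-164490 + 41821) - 325550) - 316244 = (-122669 - 325550) - 316244 = -448219 - 316244 = -764463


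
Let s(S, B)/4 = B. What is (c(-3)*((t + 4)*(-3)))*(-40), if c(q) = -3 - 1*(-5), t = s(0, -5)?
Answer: -3840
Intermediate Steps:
s(S, B) = 4*B
t = -20 (t = 4*(-5) = -20)
c(q) = 2 (c(q) = -3 + 5 = 2)
(c(-3)*((t + 4)*(-3)))*(-40) = (2*((-20 + 4)*(-3)))*(-40) = (2*(-16*(-3)))*(-40) = (2*48)*(-40) = 96*(-40) = -3840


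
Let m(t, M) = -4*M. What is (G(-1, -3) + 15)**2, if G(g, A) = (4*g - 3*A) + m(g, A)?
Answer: 1024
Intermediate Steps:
G(g, A) = -7*A + 4*g (G(g, A) = (4*g - 3*A) - 4*A = (-3*A + 4*g) - 4*A = -7*A + 4*g)
(G(-1, -3) + 15)**2 = ((-7*(-3) + 4*(-1)) + 15)**2 = ((21 - 4) + 15)**2 = (17 + 15)**2 = 32**2 = 1024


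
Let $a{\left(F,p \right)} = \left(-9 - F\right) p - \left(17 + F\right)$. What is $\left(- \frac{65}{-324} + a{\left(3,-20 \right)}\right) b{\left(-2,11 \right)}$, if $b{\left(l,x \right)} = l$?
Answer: $- \frac{71345}{162} \approx -440.4$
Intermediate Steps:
$a{\left(F,p \right)} = -17 - F + p \left(-9 - F\right)$ ($a{\left(F,p \right)} = p \left(-9 - F\right) - \left(17 + F\right) = -17 - F + p \left(-9 - F\right)$)
$\left(- \frac{65}{-324} + a{\left(3,-20 \right)}\right) b{\left(-2,11 \right)} = \left(- \frac{65}{-324} - \left(-160 - 60\right)\right) \left(-2\right) = \left(\left(-65\right) \left(- \frac{1}{324}\right) + \left(-17 - 3 + 180 + 60\right)\right) \left(-2\right) = \left(\frac{65}{324} + 220\right) \left(-2\right) = \frac{71345}{324} \left(-2\right) = - \frac{71345}{162}$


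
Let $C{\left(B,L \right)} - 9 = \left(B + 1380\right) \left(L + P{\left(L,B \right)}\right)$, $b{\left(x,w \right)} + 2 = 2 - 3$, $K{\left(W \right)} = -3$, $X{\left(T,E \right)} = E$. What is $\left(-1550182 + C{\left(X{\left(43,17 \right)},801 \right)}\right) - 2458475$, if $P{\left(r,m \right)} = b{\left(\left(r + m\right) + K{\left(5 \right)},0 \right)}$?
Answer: $-2893842$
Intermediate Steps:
$b{\left(x,w \right)} = -3$ ($b{\left(x,w \right)} = -2 + \left(2 - 3\right) = -2 - 1 = -3$)
$P{\left(r,m \right)} = -3$
$C{\left(B,L \right)} = 9 + \left(-3 + L\right) \left(1380 + B\right)$ ($C{\left(B,L \right)} = 9 + \left(B + 1380\right) \left(L - 3\right) = 9 + \left(1380 + B\right) \left(-3 + L\right) = 9 + \left(-3 + L\right) \left(1380 + B\right)$)
$\left(-1550182 + C{\left(X{\left(43,17 \right)},801 \right)}\right) - 2458475 = \left(-1550182 + \left(-4131 - 51 + 1380 \cdot 801 + 17 \cdot 801\right)\right) - 2458475 = \left(-1550182 + \left(-4131 - 51 + 1105380 + 13617\right)\right) - 2458475 = \left(-1550182 + 1114815\right) - 2458475 = -435367 - 2458475 = -2893842$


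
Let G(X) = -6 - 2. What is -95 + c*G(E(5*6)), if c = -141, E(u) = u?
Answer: 1033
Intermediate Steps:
G(X) = -8
-95 + c*G(E(5*6)) = -95 - 141*(-8) = -95 + 1128 = 1033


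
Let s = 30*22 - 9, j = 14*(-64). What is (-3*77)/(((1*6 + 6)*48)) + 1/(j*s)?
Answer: -233927/583296 ≈ -0.40104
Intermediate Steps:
j = -896
s = 651 (s = 660 - 9 = 651)
(-3*77)/(((1*6 + 6)*48)) + 1/(j*s) = (-3*77)/(((1*6 + 6)*48)) + 1/(-896*651) = -231*1/(48*(6 + 6)) - 1/896*1/651 = -231/(12*48) - 1/583296 = -231/576 - 1/583296 = -231*1/576 - 1/583296 = -77/192 - 1/583296 = -233927/583296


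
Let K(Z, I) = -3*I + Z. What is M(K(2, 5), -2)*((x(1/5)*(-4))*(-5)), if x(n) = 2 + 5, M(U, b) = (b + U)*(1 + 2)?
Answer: -6300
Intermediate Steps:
K(Z, I) = Z - 3*I
M(U, b) = 3*U + 3*b (M(U, b) = (U + b)*3 = 3*U + 3*b)
x(n) = 7
M(K(2, 5), -2)*((x(1/5)*(-4))*(-5)) = (3*(2 - 3*5) + 3*(-2))*((7*(-4))*(-5)) = (3*(2 - 15) - 6)*(-28*(-5)) = (3*(-13) - 6)*140 = (-39 - 6)*140 = -45*140 = -6300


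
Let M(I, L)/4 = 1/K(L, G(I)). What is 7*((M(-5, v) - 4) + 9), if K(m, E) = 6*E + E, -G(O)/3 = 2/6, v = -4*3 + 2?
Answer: 31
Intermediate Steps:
v = -10 (v = -12 + 2 = -10)
G(O) = -1 (G(O) = -6/6 = -3*⅓ = -1)
K(m, E) = 7*E
M(I, L) = -4/7 (M(I, L) = 4/((7*(-1))) = 4/(-7) = 4*(-⅐) = -4/7)
7*((M(-5, v) - 4) + 9) = 7*((-4/7 - 4) + 9) = 7*(-32/7 + 9) = 7*(31/7) = 31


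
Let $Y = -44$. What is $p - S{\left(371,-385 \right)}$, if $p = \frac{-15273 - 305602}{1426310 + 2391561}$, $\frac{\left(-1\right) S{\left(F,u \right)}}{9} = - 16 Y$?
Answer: $\frac{24189709781}{3817871} \approx 6335.9$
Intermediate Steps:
$S{\left(F,u \right)} = -6336$ ($S{\left(F,u \right)} = - 9 \left(\left(-16\right) \left(-44\right)\right) = \left(-9\right) 704 = -6336$)
$p = - \frac{320875}{3817871} \approx -0.084046$
$p - S{\left(371,-385 \right)} = - \frac{320875}{3817871} - -6336 = - \frac{320875}{3817871} + 6336 = \frac{24189709781}{3817871}$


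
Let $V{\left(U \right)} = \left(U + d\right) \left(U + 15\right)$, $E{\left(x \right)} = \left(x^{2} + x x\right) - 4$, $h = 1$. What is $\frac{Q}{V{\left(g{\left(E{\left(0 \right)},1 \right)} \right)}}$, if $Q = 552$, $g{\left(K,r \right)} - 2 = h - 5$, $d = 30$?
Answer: $\frac{138}{91} \approx 1.5165$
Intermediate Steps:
$E{\left(x \right)} = -4 + 2 x^{2}$ ($E{\left(x \right)} = \left(x^{2} + x^{2}\right) - 4 = 2 x^{2} - 4 = -4 + 2 x^{2}$)
$g{\left(K,r \right)} = -2$ ($g{\left(K,r \right)} = 2 + \left(1 - 5\right) = 2 - 4 = -2$)
$V{\left(U \right)} = \left(15 + U\right) \left(30 + U\right)$ ($V{\left(U \right)} = \left(U + 30\right) \left(U + 15\right) = \left(30 + U\right) \left(15 + U\right) = \left(15 + U\right) \left(30 + U\right)$)
$\frac{Q}{V{\left(g{\left(E{\left(0 \right)},1 \right)} \right)}} = \frac{552}{450 + \left(-2\right)^{2} + 45 \left(-2\right)} = \frac{552}{450 + 4 - 90} = \frac{552}{364} = 552 \cdot \frac{1}{364} = \frac{138}{91}$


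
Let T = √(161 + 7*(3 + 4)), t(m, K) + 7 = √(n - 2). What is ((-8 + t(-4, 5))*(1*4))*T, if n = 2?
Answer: -60*√210 ≈ -869.48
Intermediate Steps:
t(m, K) = -7 (t(m, K) = -7 + √(2 - 2) = -7 + √0 = -7 + 0 = -7)
T = √210 (T = √(161 + 7*7) = √(161 + 49) = √210 ≈ 14.491)
((-8 + t(-4, 5))*(1*4))*T = ((-8 - 7)*(1*4))*√210 = (-15*4)*√210 = -60*√210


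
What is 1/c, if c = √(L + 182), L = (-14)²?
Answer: √42/126 ≈ 0.051434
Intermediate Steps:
L = 196
c = 3*√42 (c = √(196 + 182) = √378 = 3*√42 ≈ 19.442)
1/c = 1/(3*√42) = √42/126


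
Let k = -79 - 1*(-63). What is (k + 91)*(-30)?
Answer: -2250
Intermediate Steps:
k = -16 (k = -79 + 63 = -16)
(k + 91)*(-30) = (-16 + 91)*(-30) = 75*(-30) = -2250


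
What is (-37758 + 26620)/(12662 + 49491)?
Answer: -11138/62153 ≈ -0.17920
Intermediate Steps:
(-37758 + 26620)/(12662 + 49491) = -11138/62153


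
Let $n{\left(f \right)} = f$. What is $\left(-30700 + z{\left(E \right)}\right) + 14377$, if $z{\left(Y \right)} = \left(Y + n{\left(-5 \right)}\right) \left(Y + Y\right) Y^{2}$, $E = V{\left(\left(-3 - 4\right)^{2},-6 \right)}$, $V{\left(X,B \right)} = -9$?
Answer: $4089$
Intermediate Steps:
$E = -9$
$z{\left(Y \right)} = 2 Y^{3} \left(-5 + Y\right)$ ($z{\left(Y \right)} = \left(Y - 5\right) \left(Y + Y\right) Y^{2} = \left(-5 + Y\right) 2 Y Y^{2} = 2 Y \left(-5 + Y\right) Y^{2} = 2 Y^{3} \left(-5 + Y\right)$)
$\left(-30700 + z{\left(E \right)}\right) + 14377 = \left(-30700 + 2 \left(-9\right)^{3} \left(-5 - 9\right)\right) + 14377 = \left(-30700 + 2 \left(-729\right) \left(-14\right)\right) + 14377 = \left(-30700 + 20412\right) + 14377 = -10288 + 14377 = 4089$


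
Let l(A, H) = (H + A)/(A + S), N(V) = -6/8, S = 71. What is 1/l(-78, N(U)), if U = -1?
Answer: 4/45 ≈ 0.088889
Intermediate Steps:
N(V) = -¾ (N(V) = -6*⅛ = -¾)
l(A, H) = (A + H)/(71 + A) (l(A, H) = (H + A)/(A + 71) = (A + H)/(71 + A))
1/l(-78, N(U)) = 1/((-78 - ¾)/(71 - 78)) = 1/(-315/4/(-7)) = 1/(-⅐*(-315/4)) = 1/(45/4) = 4/45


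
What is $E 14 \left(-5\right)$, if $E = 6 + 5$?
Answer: $-770$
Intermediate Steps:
$E = 11$
$E 14 \left(-5\right) = 11 \cdot 14 \left(-5\right) = 154 \left(-5\right) = -770$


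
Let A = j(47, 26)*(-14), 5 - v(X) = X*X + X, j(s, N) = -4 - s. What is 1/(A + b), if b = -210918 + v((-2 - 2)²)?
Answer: -1/210471 ≈ -4.7513e-6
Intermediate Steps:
v(X) = 5 - X - X² (v(X) = 5 - (X*X + X) = 5 - (X² + X) = 5 - (X + X²) = 5 + (-X - X²) = 5 - X - X²)
b = -211185 (b = -210918 + (5 - (-2 - 2)² - ((-2 - 2)²)²) = -210918 + (5 - 1*(-4)² - ((-4)²)²) = -210918 + (5 - 1*16 - 1*16²) = -210918 + (5 - 16 - 1*256) = -210918 + (5 - 16 - 256) = -210918 - 267 = -211185)
A = 714 (A = (-4 - 1*47)*(-14) = (-4 - 47)*(-14) = -51*(-14) = 714)
1/(A + b) = 1/(714 - 211185) = 1/(-210471) = -1/210471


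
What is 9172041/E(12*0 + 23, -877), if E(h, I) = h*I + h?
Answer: -3057347/6716 ≈ -455.23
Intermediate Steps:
E(h, I) = h + I*h (E(h, I) = I*h + h = h + I*h)
9172041/E(12*0 + 23, -877) = 9172041/(((12*0 + 23)*(1 - 877))) = 9172041/(((0 + 23)*(-876))) = 9172041/((23*(-876))) = 9172041/(-20148) = 9172041*(-1/20148) = -3057347/6716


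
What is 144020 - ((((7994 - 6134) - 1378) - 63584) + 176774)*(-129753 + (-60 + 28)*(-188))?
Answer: 14065576284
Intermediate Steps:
144020 - ((((7994 - 6134) - 1378) - 63584) + 176774)*(-129753 + (-60 + 28)*(-188)) = 144020 - (((1860 - 1378) - 63584) + 176774)*(-129753 - 32*(-188)) = 144020 - ((482 - 63584) + 176774)*(-129753 + 6016) = 144020 - (-63102 + 176774)*(-123737) = 144020 - 113672*(-123737) = 144020 - 1*(-14065432264) = 144020 + 14065432264 = 14065576284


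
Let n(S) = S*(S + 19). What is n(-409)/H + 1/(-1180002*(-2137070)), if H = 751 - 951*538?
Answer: -2380141088127577/7623240800525220 ≈ -0.31222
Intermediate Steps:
n(S) = S*(19 + S)
H = -510887 (H = 751 - 511638 = -510887)
n(-409)/H + 1/(-1180002*(-2137070)) = -409*(19 - 409)/(-510887) + 1/(-1180002*(-2137070)) = -409*(-390)*(-1/510887) - 1/1180002*(-1/2137070) = 159510*(-1/510887) + 1/2521746874140 = -12270/39299 + 1/2521746874140 = -2380141088127577/7623240800525220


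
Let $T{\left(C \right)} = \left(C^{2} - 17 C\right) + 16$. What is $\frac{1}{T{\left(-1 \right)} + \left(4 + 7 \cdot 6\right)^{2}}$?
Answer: $\frac{1}{2150} \approx 0.00046512$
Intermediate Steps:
$T{\left(C \right)} = 16 + C^{2} - 17 C$
$\frac{1}{T{\left(-1 \right)} + \left(4 + 7 \cdot 6\right)^{2}} = \frac{1}{\left(16 + \left(-1\right)^{2} - -17\right) + \left(4 + 7 \cdot 6\right)^{2}} = \frac{1}{\left(16 + 1 + 17\right) + \left(4 + 42\right)^{2}} = \frac{1}{34 + 46^{2}} = \frac{1}{34 + 2116} = \frac{1}{2150}$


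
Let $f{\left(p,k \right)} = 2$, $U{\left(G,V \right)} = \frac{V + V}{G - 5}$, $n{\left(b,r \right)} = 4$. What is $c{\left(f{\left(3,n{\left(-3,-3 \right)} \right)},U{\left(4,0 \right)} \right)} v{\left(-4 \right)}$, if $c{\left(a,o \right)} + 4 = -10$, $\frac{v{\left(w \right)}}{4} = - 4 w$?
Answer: $-896$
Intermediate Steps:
$U{\left(G,V \right)} = \frac{2 V}{-5 + G}$
$v{\left(w \right)} = - 16 w$ ($v{\left(w \right)} = 4 \left(- 4 w\right) = - 16 w$)
$c{\left(a,o \right)} = -14$ ($c{\left(a,o \right)} = -4 - 10 = -14$)
$c{\left(f{\left(3,n{\left(-3,-3 \right)} \right)},U{\left(4,0 \right)} \right)} v{\left(-4 \right)} = - 14 \left(\left(-16\right) \left(-4\right)\right) = \left(-14\right) 64 = -896$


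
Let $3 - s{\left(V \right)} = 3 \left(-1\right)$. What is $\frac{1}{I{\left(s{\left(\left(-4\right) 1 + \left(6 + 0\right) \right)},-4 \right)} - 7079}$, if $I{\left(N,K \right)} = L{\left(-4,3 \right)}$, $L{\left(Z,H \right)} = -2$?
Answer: $- \frac{1}{7081} \approx -0.00014122$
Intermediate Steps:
$s{\left(V \right)} = 6$ ($s{\left(V \right)} = 3 - 3 \left(-1\right) = 3 - -3 = 3 + 3 = 6$)
$I{\left(N,K \right)} = -2$
$\frac{1}{I{\left(s{\left(\left(-4\right) 1 + \left(6 + 0\right) \right)},-4 \right)} - 7079} = \frac{1}{-2 - 7079} = \frac{1}{-7081} = - \frac{1}{7081}$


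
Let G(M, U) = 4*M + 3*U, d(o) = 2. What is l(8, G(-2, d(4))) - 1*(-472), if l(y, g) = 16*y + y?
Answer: 608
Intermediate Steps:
G(M, U) = 3*U + 4*M
l(y, g) = 17*y
l(8, G(-2, d(4))) - 1*(-472) = 17*8 - 1*(-472) = 136 + 472 = 608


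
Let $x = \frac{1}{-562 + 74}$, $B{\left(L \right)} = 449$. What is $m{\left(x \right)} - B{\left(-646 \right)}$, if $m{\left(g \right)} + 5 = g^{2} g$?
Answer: $- \frac{52761279489}{116214272} \approx -454.0$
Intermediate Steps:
$x = - \frac{1}{488}$ ($x = \frac{1}{-488} = - \frac{1}{488} \approx -0.0020492$)
$m{\left(g \right)} = -5 + g^{3}$ ($m{\left(g \right)} = -5 + g^{2} g = -5 + g^{3}$)
$m{\left(x \right)} - B{\left(-646 \right)} = \left(-5 + \left(- \frac{1}{488}\right)^{3}\right) - 449 = \left(-5 - \frac{1}{116214272}\right) - 449 = - \frac{581071361}{116214272} - 449 = - \frac{52761279489}{116214272}$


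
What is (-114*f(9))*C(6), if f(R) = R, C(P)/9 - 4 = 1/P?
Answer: -38475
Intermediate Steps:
C(P) = 36 + 9/P
(-114*f(9))*C(6) = (-114*9)*(36 + 9/6) = -1026*(36 + 9*(⅙)) = -1026*(36 + 3/2) = -1026*75/2 = -38475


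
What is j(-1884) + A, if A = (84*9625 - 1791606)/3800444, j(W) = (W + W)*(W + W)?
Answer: 26979017025375/1900222 ≈ 1.4198e+7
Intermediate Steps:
j(W) = 4*W**2 (j(W) = (2*W)*(2*W) = 4*W**2)
A = -491553/1900222 (A = (808500 - 1791606)*(1/3800444) = -983106*1/3800444 = -491553/1900222 ≈ -0.25868)
j(-1884) + A = 4*(-1884)**2 - 491553/1900222 = 4*3549456 - 491553/1900222 = 14197824 - 491553/1900222 = 26979017025375/1900222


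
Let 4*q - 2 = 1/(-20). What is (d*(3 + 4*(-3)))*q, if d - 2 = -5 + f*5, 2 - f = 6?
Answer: 8073/80 ≈ 100.91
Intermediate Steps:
f = -4 (f = 2 - 1*6 = 2 - 6 = -4)
d = -23 (d = 2 + (-5 - 4*5) = 2 + (-5 - 20) = 2 - 25 = -23)
q = 39/80 (q = ½ + (¼)/(-20) = ½ + (¼)*(-1/20) = ½ - 1/80 = 39/80 ≈ 0.48750)
(d*(3 + 4*(-3)))*q = -23*(3 + 4*(-3))*(39/80) = -23*(3 - 12)*(39/80) = -23*(-9)*(39/80) = 207*(39/80) = 8073/80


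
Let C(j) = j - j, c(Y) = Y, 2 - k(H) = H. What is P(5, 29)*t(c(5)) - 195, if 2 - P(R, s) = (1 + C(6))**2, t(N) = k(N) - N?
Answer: -203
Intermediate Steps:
k(H) = 2 - H
C(j) = 0
t(N) = 2 - 2*N (t(N) = (2 - N) - N = 2 - 2*N)
P(R, s) = 1 (P(R, s) = 2 - (1 + 0)**2 = 2 - 1*1**2 = 2 - 1*1 = 2 - 1 = 1)
P(5, 29)*t(c(5)) - 195 = 1*(2 - 2*5) - 195 = 1*(2 - 10) - 195 = 1*(-8) - 195 = -8 - 195 = -203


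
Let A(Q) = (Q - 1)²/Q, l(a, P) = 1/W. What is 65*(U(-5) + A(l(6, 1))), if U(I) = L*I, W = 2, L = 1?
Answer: -585/2 ≈ -292.50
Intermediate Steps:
l(a, P) = ½ (l(a, P) = 1/2 = ½)
U(I) = I (U(I) = 1*I = I)
A(Q) = (-1 + Q)²/Q
65*(U(-5) + A(l(6, 1))) = 65*(-5 + (-1 + ½)²/(½)) = 65*(-5 + 2*(-½)²) = 65*(-5 + 2*(¼)) = 65*(-5 + ½) = 65*(-9/2) = -585/2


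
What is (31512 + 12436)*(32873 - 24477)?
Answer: 368987408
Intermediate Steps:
(31512 + 12436)*(32873 - 24477) = 43948*8396 = 368987408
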